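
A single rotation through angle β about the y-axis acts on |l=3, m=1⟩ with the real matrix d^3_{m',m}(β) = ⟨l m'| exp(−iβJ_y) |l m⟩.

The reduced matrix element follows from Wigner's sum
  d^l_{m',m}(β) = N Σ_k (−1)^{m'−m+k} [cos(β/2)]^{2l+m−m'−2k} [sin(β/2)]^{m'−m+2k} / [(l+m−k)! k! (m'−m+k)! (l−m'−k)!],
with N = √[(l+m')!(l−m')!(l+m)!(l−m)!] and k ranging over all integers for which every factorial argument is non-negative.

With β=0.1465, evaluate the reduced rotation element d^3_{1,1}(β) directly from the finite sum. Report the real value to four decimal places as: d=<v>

d=0.9418

d^3_{1,1}(β=0.1465) via Wigner's sum:
c=cos(0.1465/2)=0.997318, s=sin(0.1465/2)=0.073185; N=√[24·2·24·2]=48.000000
The bounds max(0,m−m')=0 and min(l+m,l−m')=2 give 3 terms
  k=0: (−1)^0·48.0000/(48)·0.9973^6·0.0732^0 = +0.984018
  k=1: (−1)^1·48.0000/(6)·0.9973^4·0.0732^2 = -0.042390
  k=2: (−1)^2·48.0000/(8)·0.9973^2·0.0732^4 = +0.000171
d^3_{1,1}(0.1465) = +0.984018 -0.042390 +0.000171 = +0.941799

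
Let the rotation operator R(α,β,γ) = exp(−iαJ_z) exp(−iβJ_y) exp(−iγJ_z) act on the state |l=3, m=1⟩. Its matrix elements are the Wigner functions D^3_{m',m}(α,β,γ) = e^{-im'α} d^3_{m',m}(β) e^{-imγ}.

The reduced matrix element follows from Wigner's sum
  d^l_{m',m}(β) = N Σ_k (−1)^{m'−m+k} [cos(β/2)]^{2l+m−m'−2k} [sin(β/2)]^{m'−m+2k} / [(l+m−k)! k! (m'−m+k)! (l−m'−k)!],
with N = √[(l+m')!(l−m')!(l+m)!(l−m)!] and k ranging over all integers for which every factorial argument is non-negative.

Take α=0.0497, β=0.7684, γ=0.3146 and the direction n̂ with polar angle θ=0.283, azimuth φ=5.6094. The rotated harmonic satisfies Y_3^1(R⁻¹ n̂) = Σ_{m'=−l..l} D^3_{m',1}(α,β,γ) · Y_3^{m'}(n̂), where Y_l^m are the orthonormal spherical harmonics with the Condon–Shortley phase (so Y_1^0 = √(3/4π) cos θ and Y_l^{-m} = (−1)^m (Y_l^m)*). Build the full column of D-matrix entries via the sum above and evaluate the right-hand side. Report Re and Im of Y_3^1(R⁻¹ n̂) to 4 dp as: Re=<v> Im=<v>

Re=0.4422 Im=0.0128

Need the full column D^3_{m',1} for m'=−3..3 at α=0.0497, β=0.7684, γ=0.3146.
cos(β/2)=0.927099, sin(β/2)=0.374818
d^3_{-3,1}: single k=4 term ⇒ +0.065702;  D = +0.064804-0.010824i
d^3_{-2,1}: k∈[3..4] ⇒ +0.265380 -0.021688 = +0.243691;  D = +0.238070-0.052039i
d^3_{-1,1}: k∈[2..4] ⇒ +0.622723 -0.135713 +0.002773 = +0.489783;  D = +0.472698-0.128231i
d^3_{0,1}: k∈[1..3] ⇒ +0.889283 -0.436063 +0.023758 = +0.476978;  D = +0.453568-0.147594i
d^3_{1,1}: k∈[0..2] ⇒ +0.634973 -0.830297 +0.101785 = -0.093539;  D = -0.087400+0.033328i
d^3_{2,1}: k∈[0..1] ⇒ -0.811801 +0.265380 = -0.546421;  D = -0.500259+0.219811i
d^3_{3,1}: single k=0 term ⇒ +0.401966;  D = +0.359520-0.179783i
Y_3^{m'}(θ=0.283,φ=5.6094) and Σ D·Y over m':
  (+0.0648-0.0108i)·(-0.0040+0.0082i)  (+0.2381-0.0520i)·(+0.0169+0.0746i)  (+0.4727-0.1282i)·(+0.2546+0.2033i)  (+0.4536-0.1476i)·(+0.5770+0.0000i)  (-0.0874+0.0333i)·(-0.2546+0.2033i)  (-0.5003+0.2198i)·(+0.0169-0.0746i)  (+0.3595-0.1798i)·(+0.0040+0.0082i)
Y_3^1(R⁻¹ n̂) = +0.442151+0.012771i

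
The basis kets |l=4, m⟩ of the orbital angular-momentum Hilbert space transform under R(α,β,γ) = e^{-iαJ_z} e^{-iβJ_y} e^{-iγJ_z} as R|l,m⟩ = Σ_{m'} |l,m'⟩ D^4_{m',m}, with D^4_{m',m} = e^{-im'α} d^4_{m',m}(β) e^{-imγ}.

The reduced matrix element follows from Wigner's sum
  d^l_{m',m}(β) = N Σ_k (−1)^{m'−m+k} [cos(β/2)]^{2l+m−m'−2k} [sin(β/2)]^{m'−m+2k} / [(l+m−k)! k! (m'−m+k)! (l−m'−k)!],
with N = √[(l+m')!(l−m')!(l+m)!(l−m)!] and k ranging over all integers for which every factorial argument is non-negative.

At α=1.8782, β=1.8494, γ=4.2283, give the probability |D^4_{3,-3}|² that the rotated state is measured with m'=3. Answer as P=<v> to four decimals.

First d^4_{3,-3}(β=1.8494), then the phase factors e^{-i(3)α} and e^{-i(-3)γ}:
With c≡cos(β/2)=0.602074 and s≡sin(β/2)=0.798440, N=[5040·1·1·5040]^{1/2}=5040.000000
k∈{0,1} keeps every argument non-negative
  k=0: (−1)^6·5040.0000/(720)·0.6021^2·0.7984^6 = +0.657434
  k=1: (−1)^7·5040.0000/(5040)·0.6021^0·0.7984^8 = -0.165173
d^4_{3,-3}(1.8494) = +0.657434 -0.165173 = +0.492261
|D^4_{3,-3}|² = |d^4_{3,-3}(β)|² = (+0.492261)² = 0.242321 (the z-rotation phases have unit modulus)

P=0.2423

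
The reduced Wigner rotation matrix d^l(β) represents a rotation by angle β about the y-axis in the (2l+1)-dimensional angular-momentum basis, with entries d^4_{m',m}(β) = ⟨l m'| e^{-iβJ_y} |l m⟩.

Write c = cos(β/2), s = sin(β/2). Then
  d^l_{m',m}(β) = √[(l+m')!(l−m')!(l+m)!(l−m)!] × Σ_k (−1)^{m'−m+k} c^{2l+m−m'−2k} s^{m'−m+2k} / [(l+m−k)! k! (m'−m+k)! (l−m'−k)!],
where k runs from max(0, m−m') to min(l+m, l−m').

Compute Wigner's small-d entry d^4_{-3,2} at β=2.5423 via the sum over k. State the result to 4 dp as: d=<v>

d^4_{-3,2}(β=2.5423) via Wigner's sum:
Half-angle: c=0.295182, s=0.955441. N=√(1·5040·720·2)=2693.993318
Admissible k: 5..6 (factorial args all ≥0)
  k=5: (−1)^0·2693.9933/(240)·0.2952^3·0.9554^5 = +0.229866
  k=6: (−1)^1·2693.9933/(720)·0.2952^1·0.9554^7 = -0.802752
d^4_{-3,2}(2.5423) = +0.229866 -0.802752 = -0.572885

d=-0.5729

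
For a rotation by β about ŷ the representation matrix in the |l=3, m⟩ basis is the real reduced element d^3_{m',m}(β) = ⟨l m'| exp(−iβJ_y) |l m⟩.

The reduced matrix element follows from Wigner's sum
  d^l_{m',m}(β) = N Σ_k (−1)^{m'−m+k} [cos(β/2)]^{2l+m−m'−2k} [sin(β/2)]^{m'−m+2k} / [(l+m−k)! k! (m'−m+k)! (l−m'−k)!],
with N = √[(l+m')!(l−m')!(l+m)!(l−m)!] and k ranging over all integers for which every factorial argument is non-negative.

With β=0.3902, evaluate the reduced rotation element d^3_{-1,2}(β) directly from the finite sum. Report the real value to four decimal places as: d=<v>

d^3_{-1,2}(β=0.3902) via Wigner's sum:
c=cos(0.3902/2)=0.981028, s=sin(0.3902/2)=0.193865; N=√[2·24·120·1]=75.894664
k: max(0,(2)−(-1))=3 … min(3+(2),3−(-1))=4
  k=3: (−1)^0·75.8947/(12)·0.9810^3·0.1939^3 = +0.043508
  k=4: (−1)^1·75.8947/(24)·0.9810^1·0.1939^5 = -0.000850
d^3_{-1,2}(0.3902) = +0.043508 -0.000850 = +0.042659

d=0.0427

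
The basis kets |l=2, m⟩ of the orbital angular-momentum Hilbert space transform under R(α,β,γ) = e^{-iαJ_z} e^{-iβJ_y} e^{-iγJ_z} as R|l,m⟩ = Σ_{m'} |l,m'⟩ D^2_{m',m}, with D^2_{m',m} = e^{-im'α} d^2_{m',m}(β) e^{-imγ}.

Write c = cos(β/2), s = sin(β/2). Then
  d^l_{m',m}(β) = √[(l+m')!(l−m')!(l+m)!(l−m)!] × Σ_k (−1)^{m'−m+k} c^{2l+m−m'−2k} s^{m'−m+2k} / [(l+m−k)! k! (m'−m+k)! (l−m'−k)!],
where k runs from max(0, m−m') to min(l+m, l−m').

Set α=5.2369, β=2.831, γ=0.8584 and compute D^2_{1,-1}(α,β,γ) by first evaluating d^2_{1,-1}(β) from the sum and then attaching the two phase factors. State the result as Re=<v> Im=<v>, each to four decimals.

First d^2_{1,-1}(β=2.831), then the phase factors e^{-i(1)α} and e^{-i(-1)γ}:
Half-angle: c=0.154673, s=0.987966. N=√(6·1·1·6)=6.000000
k: max(0,(-1)−(1))=0 … min(2+(-1),2−(1))=1
  k=0: (−1)^2·6.0000/(2)·0.1547^2·0.9880^2 = +0.070054
  k=1: (−1)^3·6.0000/(6)·0.1547^0·0.9880^4 = -0.952725
d^2_{1,-1}(2.831) = +0.070054 -0.952725 = -0.882671
Phases: e^{-i·(1)·5.2369}=+0.500790+0.865569i, e^{-i·(-1)·0.8584}=+0.653649+0.756798i ⇒ D=+0.289269-0.833925i

Re=0.2893 Im=-0.8339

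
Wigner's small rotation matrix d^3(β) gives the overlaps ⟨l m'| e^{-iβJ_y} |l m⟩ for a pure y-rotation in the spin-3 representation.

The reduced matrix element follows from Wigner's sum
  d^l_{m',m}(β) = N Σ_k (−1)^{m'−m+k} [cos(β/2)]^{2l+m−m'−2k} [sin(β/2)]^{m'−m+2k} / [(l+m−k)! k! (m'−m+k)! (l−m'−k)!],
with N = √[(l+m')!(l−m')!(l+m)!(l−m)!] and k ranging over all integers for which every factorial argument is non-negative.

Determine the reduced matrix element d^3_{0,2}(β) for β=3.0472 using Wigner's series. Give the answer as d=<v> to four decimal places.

d=-0.0121

d^3_{0,2}(β=3.0472) via Wigner's sum:
Half-angle: c=0.047179, s=0.998886. N=√(6·6·120·1)=65.726707
The bounds max(0,m−m')=2 and min(l+m,l−m')=3 give 2 terms
  k=2: (−1)^0·65.7267/(12)·0.0472^4·0.9989^2 = +0.000027
  k=3: (−1)^1·65.7267/(12)·0.0472^2·0.9989^4 = -0.012137
d^3_{0,2}(3.0472) = +0.000027 -0.012137 = -0.012110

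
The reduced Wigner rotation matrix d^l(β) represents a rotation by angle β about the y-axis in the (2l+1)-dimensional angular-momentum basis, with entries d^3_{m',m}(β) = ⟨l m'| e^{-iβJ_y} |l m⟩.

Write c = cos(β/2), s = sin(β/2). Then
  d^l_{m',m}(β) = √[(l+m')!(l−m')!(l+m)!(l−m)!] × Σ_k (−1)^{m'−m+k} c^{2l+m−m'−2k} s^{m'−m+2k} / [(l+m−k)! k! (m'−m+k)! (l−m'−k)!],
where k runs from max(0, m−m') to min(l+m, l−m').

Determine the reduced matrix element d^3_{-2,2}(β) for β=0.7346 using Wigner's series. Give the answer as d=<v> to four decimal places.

d^3_{-2,2}(β=0.7346) via Wigner's sum:
c=cos(0.7346/2)=0.933300, s=sin(0.7346/2)=0.359097; N=√[1·120·120·1]=120.000000
k: max(0,(2)−(-2))=4 … min(3+(2),3−(-2))=5
  k=4: (−1)^0·120.0000/(24)·0.9333^2·0.3591^4 = +0.072420
  k=5: (−1)^1·120.0000/(120)·0.9333^0·0.3591^6 = -0.002144
d^3_{-2,2}(0.7346) = +0.072420 -0.002144 = +0.070276

d=0.0703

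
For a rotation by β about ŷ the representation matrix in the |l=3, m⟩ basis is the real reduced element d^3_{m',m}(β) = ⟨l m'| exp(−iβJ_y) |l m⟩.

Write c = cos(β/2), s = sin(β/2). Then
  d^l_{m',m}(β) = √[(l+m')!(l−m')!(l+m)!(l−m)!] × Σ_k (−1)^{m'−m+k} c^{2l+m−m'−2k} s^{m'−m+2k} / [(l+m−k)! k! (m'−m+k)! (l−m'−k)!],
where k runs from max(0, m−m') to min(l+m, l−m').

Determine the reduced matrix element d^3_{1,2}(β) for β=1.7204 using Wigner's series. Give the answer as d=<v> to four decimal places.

d^3_{1,2}(β=1.7204) via Wigner's sum:
With c≡cos(β/2)=0.652286 and s≡sin(β/2)=0.757973, N=[24·2·120·1]^{1/2}=75.894664
k: max(0,(2)−(1))=1 … min(3+(2),3−(1))=2
  k=1: (−1)^0·75.8947/(24)·0.6523^5·0.7580^1 = +0.283037
  k=2: (−1)^1·75.8947/(12)·0.6523^3·0.7580^3 = -0.764373
d^3_{1,2}(1.7204) = +0.283037 -0.764373 = -0.481335

d=-0.4813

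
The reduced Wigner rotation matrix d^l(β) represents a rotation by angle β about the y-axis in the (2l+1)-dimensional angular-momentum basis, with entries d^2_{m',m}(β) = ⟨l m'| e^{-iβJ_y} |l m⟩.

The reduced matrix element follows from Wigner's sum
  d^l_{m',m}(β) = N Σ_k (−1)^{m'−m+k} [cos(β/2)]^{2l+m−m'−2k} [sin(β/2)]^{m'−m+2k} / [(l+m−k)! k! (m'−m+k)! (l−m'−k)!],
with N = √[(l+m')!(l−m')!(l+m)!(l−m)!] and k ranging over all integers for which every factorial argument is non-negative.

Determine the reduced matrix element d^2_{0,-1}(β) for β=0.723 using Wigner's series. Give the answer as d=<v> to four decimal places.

d=-0.6076

d^2_{0,-1}(β=0.723) via Wigner's sum:
c=cos(0.723/2)=0.935367, s=sin(0.723/2)=0.353678; N=√[2·2·1·6]=4.898979
Admissible k: 0..1 (factorial args all ≥0)
  k=0: (−1)^1·4.8990/(2)·0.9354^3·0.3537^1 = -0.708973
  k=1: (−1)^2·4.8990/(2)·0.9354^1·0.3537^3 = +0.101363
d^2_{0,-1}(0.723) = -0.708973 +0.101363 = -0.607610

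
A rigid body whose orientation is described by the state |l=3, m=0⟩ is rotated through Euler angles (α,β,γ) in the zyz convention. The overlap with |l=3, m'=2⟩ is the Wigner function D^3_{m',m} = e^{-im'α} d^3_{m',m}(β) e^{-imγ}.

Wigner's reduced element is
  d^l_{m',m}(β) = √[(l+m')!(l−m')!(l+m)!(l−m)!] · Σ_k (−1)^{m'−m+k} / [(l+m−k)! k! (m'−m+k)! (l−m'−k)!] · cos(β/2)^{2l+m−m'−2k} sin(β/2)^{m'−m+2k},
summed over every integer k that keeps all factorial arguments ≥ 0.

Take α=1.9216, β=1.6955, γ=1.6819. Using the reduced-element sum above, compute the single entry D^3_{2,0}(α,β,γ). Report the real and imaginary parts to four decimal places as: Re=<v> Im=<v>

Re=0.1281 Im=-0.1082

Split into d^3_{2,0}(β=1.6955) × two z-phases.
c=cos(1.6955/2)=0.661672, s=sin(1.6955/2)=0.749794; N=√[120·1·6·6]=65.726707
The bounds max(0,m−m')=0 and min(l+m,l−m')=1 give 2 terms
  k=0: (−1)^2·65.7267/(12)·0.6617^4·0.7498^2 = +0.590221
  k=1: (−1)^3·65.7267/(12)·0.6617^2·0.7498^4 = -0.757901
d^3_{2,0}(1.6955) = +0.590221 -0.757901 = -0.167680
Attach z-rotation phases: D = e^{-i(2)(1.9216)}·(-0.167680)·e^{-i(0)(1.6819)} = +0.128075-0.108229i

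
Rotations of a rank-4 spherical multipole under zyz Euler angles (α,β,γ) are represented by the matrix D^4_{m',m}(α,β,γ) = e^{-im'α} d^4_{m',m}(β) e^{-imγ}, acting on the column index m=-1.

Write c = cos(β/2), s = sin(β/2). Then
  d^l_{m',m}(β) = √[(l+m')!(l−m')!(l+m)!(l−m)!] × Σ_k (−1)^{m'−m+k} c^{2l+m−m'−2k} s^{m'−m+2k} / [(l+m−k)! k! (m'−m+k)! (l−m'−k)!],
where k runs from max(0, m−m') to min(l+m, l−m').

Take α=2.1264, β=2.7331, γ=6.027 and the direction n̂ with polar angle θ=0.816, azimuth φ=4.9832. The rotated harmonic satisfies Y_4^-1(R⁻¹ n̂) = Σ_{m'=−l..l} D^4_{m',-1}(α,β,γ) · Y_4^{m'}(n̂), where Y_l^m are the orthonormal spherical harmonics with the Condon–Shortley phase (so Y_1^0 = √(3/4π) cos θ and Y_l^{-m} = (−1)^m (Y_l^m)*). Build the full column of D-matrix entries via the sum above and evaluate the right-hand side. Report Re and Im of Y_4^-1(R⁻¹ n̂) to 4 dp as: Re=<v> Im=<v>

Need the full column D^4_{m',-1} for m'=−4..4 at α=2.1264, β=2.7331, γ=6.027.
cos(β/2)=0.202829, sin(β/2)=0.979214
d^4_{-4,-1}: single k=3 term ⇒ +0.002412;  D = -0.000929+0.002226i
d^4_{-3,-1}: k∈[2..3] ⇒ +0.000530 -0.020585 = -0.020055;  D = -0.019798+0.003199i
d^4_{-2,-1}: k∈[1..3] ⇒ +0.000059 -0.006837 +0.106242 = +0.099463;  D = -0.065268-0.075053i
d^4_{-1,-1}: k∈[0..3] ⇒ +0.000003 -0.001001 +0.046682 -0.362683 = -0.316999;  D = +0.093503-0.302895i
d^4_{0,-1}: k∈[0..3] ⇒ -0.000062 +0.008649 -0.201579 +0.783049 = +0.590057;  D = +0.570800-0.149516i
d^4_{1,-1}: k∈[0..3] ⇒ +0.000668 -0.046682 +0.544024 -0.845320 = -0.347311;  D = +0.251981+0.239020i
d^4_{2,-1}: k∈[0..2] ⇒ -0.004558 +0.159362 -0.742866 = -0.588062;  D = +0.118791-0.575939i
d^4_{3,-1}: k∈[0..1] ⇒ +0.020585 -0.287871 = -0.267286;  D = -0.250879+0.092204i
d^4_{4,-1}: single k=0 term ⇒ -0.056218;  D = +0.044308+0.034601i
Y_4^{m'}(θ=0.816,φ=4.9832) and Σ D·Y over m':
  (-0.0009+0.0022i)·(+0.0584-0.1101i)  (-0.0198+0.0032i)·(-0.2406-0.2279i)  (-0.0653-0.0751i)·(-0.3477+0.2092i)  (+0.0935-0.3029i)·(+0.0181+0.0650i)  (+0.5708-0.1495i)·(-0.3565+0.0000i)  (+0.2520+0.2390i)·(-0.0181+0.0650i)  (+0.1188-0.5759i)·(-0.3477-0.2092i)  (-0.2509+0.0922i)·(+0.2406-0.2279i)  (+0.0443+0.0346i)·(+0.0584+0.1101i)
Y_4^-1(R⁻¹ n̂) = -0.360469+0.344059i

Re=-0.3605 Im=0.3441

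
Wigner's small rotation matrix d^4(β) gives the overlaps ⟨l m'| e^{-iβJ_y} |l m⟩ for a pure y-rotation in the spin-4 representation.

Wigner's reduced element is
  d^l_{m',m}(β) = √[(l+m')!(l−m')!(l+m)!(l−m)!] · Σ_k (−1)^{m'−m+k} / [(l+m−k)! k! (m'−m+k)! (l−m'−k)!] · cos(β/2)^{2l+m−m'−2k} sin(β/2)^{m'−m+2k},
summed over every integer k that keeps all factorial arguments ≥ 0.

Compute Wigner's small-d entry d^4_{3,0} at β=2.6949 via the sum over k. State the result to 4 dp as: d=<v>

d^4_{3,0}(β=2.6949) via Wigner's sum:
Half-angle: c=0.221494, s=0.975162. N=√(5040·1·24·24)=1703.830978
Admissible k: 0..1 (factorial args all ≥0)
  k=0: (−1)^3·1703.8310/(144)·0.2215^5·0.9752^3 = -0.005849
  k=1: (−1)^4·1703.8310/(144)·0.2215^3·0.9752^5 = +0.113379
d^4_{3,0}(2.6949) = -0.005849 +0.113379 = +0.107530

d=0.1075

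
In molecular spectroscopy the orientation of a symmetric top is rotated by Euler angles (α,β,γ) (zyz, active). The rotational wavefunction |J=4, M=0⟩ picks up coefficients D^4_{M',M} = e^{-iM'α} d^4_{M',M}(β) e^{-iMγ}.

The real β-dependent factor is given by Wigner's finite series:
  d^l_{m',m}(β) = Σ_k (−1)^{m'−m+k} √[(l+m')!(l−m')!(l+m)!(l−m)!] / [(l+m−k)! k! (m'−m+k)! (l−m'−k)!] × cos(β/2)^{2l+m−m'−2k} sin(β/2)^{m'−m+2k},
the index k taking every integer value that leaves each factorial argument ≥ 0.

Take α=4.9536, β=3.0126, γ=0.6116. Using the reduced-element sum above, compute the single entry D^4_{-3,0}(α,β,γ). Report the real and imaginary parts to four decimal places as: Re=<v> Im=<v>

First d^4_{-3,0}(β=3.0126), then the phase factors e^{-i(-3)α} and e^{-i(0)γ}:
Half-angle: c=0.064452, s=0.997921. N=√(1·5040·24·24)=1703.830978
k: max(0,(0)−(-3))=3 … min(4+(0),4−(-3))=4
  k=3: (−1)^0·1703.8310/(144)·0.0645^5·0.9979^3 = +0.000013
  k=4: (−1)^1·1703.8310/(144)·0.0645^3·0.9979^5 = -0.003135
d^4_{-3,0}(3.0126) = +0.000013 -0.003135 = -0.003122
D = (-0.662112+0.749405i)·(-0.003122)·(+1.000000+0.000000i) = +0.002067-0.002340i

Re=0.0021 Im=-0.0023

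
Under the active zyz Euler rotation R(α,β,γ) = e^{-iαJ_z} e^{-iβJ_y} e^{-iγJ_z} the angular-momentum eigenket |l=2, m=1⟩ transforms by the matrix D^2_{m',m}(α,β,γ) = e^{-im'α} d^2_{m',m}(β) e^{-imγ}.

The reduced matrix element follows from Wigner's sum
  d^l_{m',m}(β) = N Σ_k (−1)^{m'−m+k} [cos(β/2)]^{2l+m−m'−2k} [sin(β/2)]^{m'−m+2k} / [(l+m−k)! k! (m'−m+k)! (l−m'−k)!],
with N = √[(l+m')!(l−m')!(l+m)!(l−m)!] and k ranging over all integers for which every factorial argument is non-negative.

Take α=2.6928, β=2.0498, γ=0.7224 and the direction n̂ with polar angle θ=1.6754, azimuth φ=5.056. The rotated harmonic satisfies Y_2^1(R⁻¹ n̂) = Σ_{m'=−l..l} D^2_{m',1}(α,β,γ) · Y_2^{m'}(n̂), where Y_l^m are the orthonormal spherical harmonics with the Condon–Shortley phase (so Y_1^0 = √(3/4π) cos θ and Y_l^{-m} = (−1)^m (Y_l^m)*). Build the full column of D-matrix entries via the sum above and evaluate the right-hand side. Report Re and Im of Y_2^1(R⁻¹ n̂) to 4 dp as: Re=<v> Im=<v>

Need the full column D^2_{m',1} for m'=−2..2 at α=2.6928, β=2.0498, γ=0.7224.
cos(β/2)=0.519184, sin(β/2)=0.854662
d^2_{-2,1}: single k=3 term ⇒ +0.648239;  D = -0.031873-0.647455i
d^2_{-1,1}: k∈[2..3] ⇒ +0.590682 -0.533554 = +0.057128;  D = -0.022226+0.052627i
d^2_{0,1}: k∈[1..2] ⇒ +0.292978 -0.793927 = -0.500950;  D = -0.375823+0.331221i
d^2_{1,1}: k∈[0..1] ⇒ +0.072658 -0.590682 = -0.518023;  D = +0.498754-0.139973i
d^2_{2,1}: single k=0 term ⇒ -0.239216;  D = -0.235554-0.041693i
Y_2^{m'}(θ=1.6754,φ=5.056) and Σ D·Y over m':
  (-0.0319-0.6475i)·(-0.2953+0.2424i)  (-0.0222+0.0526i)·(-0.0270-0.0755i)  (-0.3758+0.3312i)·(-0.3051+0.0000i)  (+0.4988-0.1400i)·(+0.0270-0.0755i)  (-0.2356-0.0417i)·(-0.2953-0.2424i)
Y_2^1(R⁻¹ n̂) = +0.347942+0.110653i

Re=0.3479 Im=0.1107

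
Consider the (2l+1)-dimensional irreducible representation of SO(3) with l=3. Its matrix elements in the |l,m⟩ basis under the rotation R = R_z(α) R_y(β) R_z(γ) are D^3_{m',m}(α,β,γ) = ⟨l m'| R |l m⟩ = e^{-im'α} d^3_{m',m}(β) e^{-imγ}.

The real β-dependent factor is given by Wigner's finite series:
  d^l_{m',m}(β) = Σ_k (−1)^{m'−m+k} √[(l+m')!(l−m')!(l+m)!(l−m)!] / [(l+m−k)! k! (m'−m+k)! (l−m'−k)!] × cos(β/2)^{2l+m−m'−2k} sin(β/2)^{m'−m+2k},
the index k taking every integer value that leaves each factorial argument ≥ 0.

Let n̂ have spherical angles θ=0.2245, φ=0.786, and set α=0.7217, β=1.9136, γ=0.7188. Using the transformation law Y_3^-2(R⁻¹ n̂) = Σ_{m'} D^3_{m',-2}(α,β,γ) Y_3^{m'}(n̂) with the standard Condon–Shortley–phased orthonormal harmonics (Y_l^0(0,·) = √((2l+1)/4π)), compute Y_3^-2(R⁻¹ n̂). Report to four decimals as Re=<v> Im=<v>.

Re=-0.0124 Im=-0.1187

Need the full column D^3_{m',-2} for m'=−3..3 at α=0.7217, β=1.9136, γ=0.7188.
cos(β/2)=0.576138, sin(β/2)=0.817352
d^3_{-3,-2}: single k=1 term ⇒ +0.127092;  D = -0.113819-0.056548i
d^3_{-2,-2}: k∈[0..1] ⇒ +0.036573 -0.368041 = -0.331468;  D = +0.320276-0.085404i
d^3_{-1,-2}: k∈[0..1] ⇒ -0.164075 +0.660447 = +0.496372;  D = -0.275544+0.412868i
d^3_{0,-2}: k∈[0..1] ⇒ +0.403168 -0.811430 = -0.408262;  D = -0.054218-0.404646i
d^3_{1,-2}: k∈[0..1] ⇒ -0.660447 +0.664619 = +0.004172;  D = +0.003148+0.002738i
d^3_{2,-2}: k∈[0..1] ⇒ +0.740731 -0.298164 = +0.442567;  D = +0.442560-0.002567i
d^3_{3,-2}: single k=0 term ⇒ -0.514812;  D = -0.384482+0.342352i
Y_3^{m'}(θ=0.2245,φ=0.786) and Σ D·Y over m':
  (-0.1138-0.0565i)·(-0.0033-0.0032i)  (+0.3203-0.0854i)·(-0.0001-0.0494i)  (-0.2755+0.4129i)·(+0.1908-0.1910i)  (-0.0542-0.4046i)·(+0.6375+0.0000i)  (+0.0031+0.0027i)·(-0.1908-0.1910i)  (+0.4426-0.0026i)·(-0.0001+0.0494i)  (-0.3845+0.3424i)·(+0.0033-0.0032i)
Y_3^-2(R⁻¹ n̂) = -0.012437-0.118717i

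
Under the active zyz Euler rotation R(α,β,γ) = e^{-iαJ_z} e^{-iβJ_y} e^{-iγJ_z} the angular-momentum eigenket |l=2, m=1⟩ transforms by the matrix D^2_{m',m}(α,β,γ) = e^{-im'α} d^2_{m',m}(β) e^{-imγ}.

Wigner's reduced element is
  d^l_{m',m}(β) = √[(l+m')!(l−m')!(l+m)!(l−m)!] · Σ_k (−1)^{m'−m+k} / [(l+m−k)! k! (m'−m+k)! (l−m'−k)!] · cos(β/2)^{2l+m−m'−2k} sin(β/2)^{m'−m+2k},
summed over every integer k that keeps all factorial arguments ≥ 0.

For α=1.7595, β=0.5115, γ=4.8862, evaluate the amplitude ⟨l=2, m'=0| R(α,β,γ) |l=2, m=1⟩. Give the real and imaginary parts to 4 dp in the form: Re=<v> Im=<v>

First d^2_{0,1}(β=0.5115), then the phase factors e^{-i(0)α} and e^{-i(1)γ}:
c=cos(0.5115/2)=0.967474, s=sin(0.5115/2)=0.252971; N=√[2·2·6·1]=4.898979
k∈{1,2} keeps every argument non-negative
  k=1: (−1)^0·4.8990/(2)·0.9675^3·0.2530^1 = +0.561131
  k=2: (−1)^1·4.8990/(2)·0.9675^1·0.2530^3 = -0.038364
d^2_{0,1}(0.5115) = +0.561131 -0.038364 = +0.522767
Attach z-rotation phases: D = e^{-i(0)(1.7595)}·(+0.522767)·e^{-i(1)(4.8862)} = +0.090406+0.514890i

Re=0.0904 Im=0.5149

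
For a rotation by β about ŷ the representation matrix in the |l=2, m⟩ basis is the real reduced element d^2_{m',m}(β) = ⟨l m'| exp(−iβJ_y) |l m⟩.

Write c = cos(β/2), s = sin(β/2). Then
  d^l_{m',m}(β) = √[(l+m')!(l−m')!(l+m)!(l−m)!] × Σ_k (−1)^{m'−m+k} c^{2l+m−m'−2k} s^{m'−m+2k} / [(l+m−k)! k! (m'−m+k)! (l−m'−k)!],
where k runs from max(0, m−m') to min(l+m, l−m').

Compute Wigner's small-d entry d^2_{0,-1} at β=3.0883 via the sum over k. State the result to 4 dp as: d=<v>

d=0.0651

d^2_{0,-1}(β=3.0883) via Wigner's sum:
c=cos(3.0883/2)=0.026643, s=sin(3.0883/2)=0.999645; N=√[2·2·1·6]=4.898979
Admissible k: 0..1 (factorial args all ≥0)
  k=0: (−1)^1·4.8990/(2)·0.0266^3·0.9996^1 = -0.000046
  k=1: (−1)^2·4.8990/(2)·0.0266^1·0.9996^3 = +0.065193
d^2_{0,-1}(3.0883) = -0.000046 +0.065193 = +0.065146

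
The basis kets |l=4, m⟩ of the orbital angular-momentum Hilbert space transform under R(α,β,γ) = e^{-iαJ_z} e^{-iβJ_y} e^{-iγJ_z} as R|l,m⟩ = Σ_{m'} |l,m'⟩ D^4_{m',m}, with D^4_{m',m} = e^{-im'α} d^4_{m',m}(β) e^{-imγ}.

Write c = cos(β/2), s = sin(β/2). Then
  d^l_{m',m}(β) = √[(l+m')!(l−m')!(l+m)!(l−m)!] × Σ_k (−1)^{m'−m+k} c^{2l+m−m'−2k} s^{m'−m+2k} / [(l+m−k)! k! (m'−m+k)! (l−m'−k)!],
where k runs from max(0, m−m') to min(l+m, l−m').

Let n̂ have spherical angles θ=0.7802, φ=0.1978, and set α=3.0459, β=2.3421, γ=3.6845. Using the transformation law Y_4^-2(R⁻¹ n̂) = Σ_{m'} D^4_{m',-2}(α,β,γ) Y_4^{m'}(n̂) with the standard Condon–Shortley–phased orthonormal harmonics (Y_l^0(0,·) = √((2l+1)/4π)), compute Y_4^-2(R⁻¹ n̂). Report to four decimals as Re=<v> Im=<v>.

Need the full column D^4_{m',-2} for m'=−4..4 at α=3.0459, β=2.3421, γ=3.6845.
cos(β/2)=0.389185, sin(β/2)=0.921160
d^4_{-4,-2}: single k=2 term ⇒ +0.015602;  D = +0.011903+0.010087i
d^4_{-3,-2}: k∈[1..2] ⇒ +0.004661 -0.078337 = -0.073676;  D = +0.051397+0.052787i
d^4_{-2,-2}: k∈[0..2] ⇒ +0.000526 -0.035382 +0.247773 = +0.212917;  D = +0.133278+0.166044i
d^4_{-1,-2}: k∈[0..2] ⇒ -0.005285 +0.148044 -0.552913 = -0.410155;  D = +0.225006+0.342928i
d^4_{0,-2}: k∈[0..2] ⇒ +0.027972 -0.417881 +0.877895 = +0.487986;  D = +0.227495+0.431713i
d^4_{1,-2}: k∈[0..2] ⇒ -0.098696 +0.829370 -0.929259 = -0.198585;  D = +0.075369+0.183726i
d^4_{2,-2}: k∈[0..2] ⇒ +0.247773 -1.110459 +0.518417 = -0.344268;  D = -0.099630-0.329537i
d^4_{3,-2}: k∈[0..1] ⇒ -0.438861 +0.819529 = +0.380668;  D = -0.074845-0.373238i
d^4_{4,-2}: single k=0 term ⇒ +0.489666;  D = +0.049962+0.487111i
Y_4^{m'}(θ=0.7802,φ=0.1978) and Σ D·Y over m':
  (+0.0119+0.0101i)·(+0.0762-0.0771i)  (+0.0514+0.0528i)·(+0.2567-0.1731i)  (+0.1333+0.1660i)·(+0.3874-0.1618i)  (+0.2250+0.3429i)·(+0.1244-0.0249i)  (+0.2275+0.4317i)·(-0.3410+0.0000i)  (+0.0754+0.1837i)·(-0.1244-0.0249i)  (-0.0996-0.3295i)·(+0.3874+0.1618i)  (-0.0748-0.3732i)·(-0.2567-0.1731i)  (+0.0500+0.4871i)·(+0.0762+0.0771i)
Y_4^-2(R⁻¹ n̂) = -0.007729-0.081670i

Re=-0.0077 Im=-0.0817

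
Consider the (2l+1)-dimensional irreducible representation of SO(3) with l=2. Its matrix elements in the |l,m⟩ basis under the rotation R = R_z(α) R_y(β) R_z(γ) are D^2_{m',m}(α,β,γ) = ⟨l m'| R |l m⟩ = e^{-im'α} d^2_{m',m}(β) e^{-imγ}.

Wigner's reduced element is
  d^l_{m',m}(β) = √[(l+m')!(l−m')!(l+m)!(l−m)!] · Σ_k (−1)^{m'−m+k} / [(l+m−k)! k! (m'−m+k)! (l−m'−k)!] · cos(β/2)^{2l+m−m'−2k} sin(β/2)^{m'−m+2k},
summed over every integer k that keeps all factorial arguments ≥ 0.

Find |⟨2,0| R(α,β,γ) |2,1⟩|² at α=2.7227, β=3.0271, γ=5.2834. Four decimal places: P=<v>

P=0.0193

First d^2_{0,1}(β=3.0271), then the phase factors e^{-i(0)α} and e^{-i(1)γ}:
c=cos(3.0271/2)=0.057215, s=sin(3.0271/2)=0.998362; N=√[2·2·6·1]=4.898979
Admissible k: 1..2 (factorial args all ≥0)
  k=1: (−1)^0·4.8990/(2)·0.0572^3·0.9984^1 = +0.000458
  k=2: (−1)^1·4.8990/(2)·0.0572^1·0.9984^3 = -0.139460
d^2_{0,1}(3.0271) = +0.000458 -0.139460 = -0.139002
|D^2_{0,1}|² = |d^2_{0,1}(β)|² = (-0.139002)² = 0.019322 (the z-rotation phases have unit modulus)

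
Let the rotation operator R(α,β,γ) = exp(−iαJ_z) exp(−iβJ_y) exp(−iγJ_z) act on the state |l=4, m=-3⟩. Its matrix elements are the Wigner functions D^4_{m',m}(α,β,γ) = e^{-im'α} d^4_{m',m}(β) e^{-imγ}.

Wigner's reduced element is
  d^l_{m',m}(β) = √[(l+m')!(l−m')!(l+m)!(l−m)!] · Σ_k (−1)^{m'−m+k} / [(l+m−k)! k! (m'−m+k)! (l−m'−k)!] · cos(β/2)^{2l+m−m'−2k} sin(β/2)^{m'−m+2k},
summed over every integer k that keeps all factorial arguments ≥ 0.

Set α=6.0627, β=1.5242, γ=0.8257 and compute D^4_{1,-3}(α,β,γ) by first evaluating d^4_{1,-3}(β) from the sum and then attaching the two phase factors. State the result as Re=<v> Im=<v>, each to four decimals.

Re=-0.3371 Im=0.1603

D^4_{1,-3}(6.0627,1.5242,0.8257) = e^{-i·1·6.0627}·d^4_{1,-3}(1.5242)·e^{-i·-3·0.8257}. Compute d first:
c=cos(1.5242/2)=0.723388, s=sin(1.5242/2)=0.690442; N=√[120·6·1·5040]=1904.940944
The bounds max(0,m−m')=0 and min(l+m,l−m')=1 give 2 terms
  k=0: (−1)^4·1904.9409/(144)·0.7234^4·0.6904^4 = +0.823213
  k=1: (−1)^5·1904.9409/(240)·0.7234^2·0.6904^6 = -0.449962
d^4_{1,-3}(1.5242) = +0.823213 -0.449962 = +0.373251
Attach z-rotation phases: D = e^{-i(1)(6.0627)}·(+0.373251)·e^{-i(-3)(0.8257)} = -0.337060+0.160334i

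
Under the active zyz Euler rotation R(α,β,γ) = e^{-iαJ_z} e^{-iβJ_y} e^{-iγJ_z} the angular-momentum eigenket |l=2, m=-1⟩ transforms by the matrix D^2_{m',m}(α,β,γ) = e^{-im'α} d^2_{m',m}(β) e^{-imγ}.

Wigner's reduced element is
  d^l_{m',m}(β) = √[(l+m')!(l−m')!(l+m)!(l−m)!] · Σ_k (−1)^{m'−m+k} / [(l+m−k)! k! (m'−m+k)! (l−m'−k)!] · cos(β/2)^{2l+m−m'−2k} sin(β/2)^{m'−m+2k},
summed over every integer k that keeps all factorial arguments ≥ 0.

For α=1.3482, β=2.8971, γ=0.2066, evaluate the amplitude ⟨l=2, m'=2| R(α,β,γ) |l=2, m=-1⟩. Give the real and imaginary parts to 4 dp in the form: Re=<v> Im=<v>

D^2_{2,-1}(1.3482,2.8971,0.2066) = e^{-i·2·1.3482}·d^2_{2,-1}(2.8971)·e^{-i·-1·0.2066}. Compute d first:
Half-angle: c=0.121942, s=0.992537. N=√(24·1·1·6)=12.000000
The bounds max(0,m−m')=0 and min(l+m,l−m')=0 give 1 term
  k=0: (−1)^3·12.0000/(6)·0.1219^1·0.9925^3 = -0.238465
d^2_{2,-1}(2.8971) = -0.238465
Attach z-rotation phases: D = e^{-i(2)(1.3482)}·(-0.238465)·e^{-i(-1)(0.2066)} = +0.189579+0.144656i

Re=0.1896 Im=0.1447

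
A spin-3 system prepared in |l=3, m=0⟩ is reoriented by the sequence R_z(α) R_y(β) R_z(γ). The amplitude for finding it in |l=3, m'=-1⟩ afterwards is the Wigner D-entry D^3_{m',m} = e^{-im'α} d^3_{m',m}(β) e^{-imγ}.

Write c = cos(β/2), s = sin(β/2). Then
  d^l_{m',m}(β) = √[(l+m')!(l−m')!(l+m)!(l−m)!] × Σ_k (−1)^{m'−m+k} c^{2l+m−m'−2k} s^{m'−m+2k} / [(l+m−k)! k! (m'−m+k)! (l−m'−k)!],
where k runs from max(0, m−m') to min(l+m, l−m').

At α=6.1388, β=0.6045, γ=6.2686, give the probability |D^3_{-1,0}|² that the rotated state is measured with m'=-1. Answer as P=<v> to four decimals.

P=0.3445

D^3_{-1,0}(6.1388,0.6045,6.2686) = e^{-i·-1·6.1388}·d^3_{-1,0}(0.6045)·e^{-i·0·6.2686}. Compute d first:
c=cos(0.6045/2)=0.954669, s=sin(0.6045/2)=0.297669; N=√[2·24·6·6]=41.569219
k: max(0,(0)−(-1))=1 … min(3+(0),3−(-1))=3
  k=1: (−1)^0·41.5692/(12)·0.9547^5·0.2977^1 = +0.817690
  k=2: (−1)^1·41.5692/(4)·0.9547^3·0.2977^3 = -0.238491
  k=3: (−1)^2·41.5692/(12)·0.9547^1·0.2977^5 = +0.007729
d^3_{-1,0}(0.6045) = +0.817690 -0.238491 +0.007729 = +0.586928
|D^3_{-1,0}|² = |d^3_{-1,0}(β)|² = (+0.586928)² = 0.344485 (the z-rotation phases have unit modulus)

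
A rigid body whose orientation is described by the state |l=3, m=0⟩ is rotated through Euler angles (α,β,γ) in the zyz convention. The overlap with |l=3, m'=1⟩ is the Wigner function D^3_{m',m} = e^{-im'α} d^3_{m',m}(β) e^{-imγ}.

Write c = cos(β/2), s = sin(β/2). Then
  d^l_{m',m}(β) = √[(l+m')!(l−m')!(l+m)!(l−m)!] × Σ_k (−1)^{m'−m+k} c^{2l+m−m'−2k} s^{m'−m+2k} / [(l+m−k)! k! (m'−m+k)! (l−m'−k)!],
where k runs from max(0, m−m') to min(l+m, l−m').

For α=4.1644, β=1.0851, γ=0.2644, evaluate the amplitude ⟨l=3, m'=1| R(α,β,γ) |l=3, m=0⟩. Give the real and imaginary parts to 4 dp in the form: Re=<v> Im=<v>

Re=0.0179 Im=-0.0293

Split into d^3_{1,0}(β=1.0851) × two z-phases.
Half-angle: c=0.856395, s=0.516321. N=√(24·2·6·6)=41.569219
Admissible k: 0..2 (factorial args all ≥0)
  k=0: (−1)^1·41.5692/(12)·0.8564^5·0.5163^1 = -0.823912
  k=1: (−1)^2·41.5692/(4)·0.8564^3·0.5163^3 = +0.898451
  k=2: (−1)^3·41.5692/(12)·0.8564^1·0.5163^5 = -0.108859
d^3_{1,0}(1.0851) = -0.823912 +0.898451 -0.108859 = -0.034320
Attach z-rotation phases: D = e^{-i(1)(4.1644)}·(-0.034320)·e^{-i(0)(0.2644)} = +0.017880-0.029295i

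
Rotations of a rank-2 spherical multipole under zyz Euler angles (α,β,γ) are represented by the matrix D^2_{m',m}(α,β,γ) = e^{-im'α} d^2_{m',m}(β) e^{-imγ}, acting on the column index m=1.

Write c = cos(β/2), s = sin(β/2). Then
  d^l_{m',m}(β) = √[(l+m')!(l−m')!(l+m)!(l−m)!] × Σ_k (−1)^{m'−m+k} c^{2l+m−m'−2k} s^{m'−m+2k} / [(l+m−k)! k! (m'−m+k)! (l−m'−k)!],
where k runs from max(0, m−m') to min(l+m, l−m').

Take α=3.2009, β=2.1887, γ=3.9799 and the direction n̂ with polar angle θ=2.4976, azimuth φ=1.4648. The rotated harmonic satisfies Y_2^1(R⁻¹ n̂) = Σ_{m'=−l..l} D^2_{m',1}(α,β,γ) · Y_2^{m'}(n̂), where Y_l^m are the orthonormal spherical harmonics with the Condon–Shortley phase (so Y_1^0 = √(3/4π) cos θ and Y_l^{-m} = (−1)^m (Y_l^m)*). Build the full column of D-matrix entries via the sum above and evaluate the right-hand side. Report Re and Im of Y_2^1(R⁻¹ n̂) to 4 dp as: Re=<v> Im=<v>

Re=0.0100 Im=-0.2730

Need the full column D^2_{m',1} for m'=−2..2 at α=3.2009, β=2.1887, γ=3.9799.
cos(β/2)=0.458624, sin(β/2)=0.888630
d^2_{-2,1}: single k=3 term ⇒ +0.643651;  D = -0.484031+0.424265i
d^2_{-1,1}: k∈[2..3] ⇒ +0.498285 -0.623569 = -0.125284;  D = -0.089155+0.088021i
d^2_{0,1}: k∈[1..2] ⇒ +0.209975 -0.788308 = -0.578333;  D = +0.386744-0.429998i
d^2_{1,1}: k∈[0..1] ⇒ +0.044241 -0.498285 = -0.454043;  D = -0.283085+0.354990i
d^2_{2,1}: single k=0 term ⇒ -0.171444;  D = +0.098758-0.140142i
Y_2^{m'}(θ=2.4976,φ=1.4648) and Σ D·Y over m':
  (-0.4840+0.4243i)·(-0.1361-0.0293i)  (-0.0892+0.0880i)·(-0.0392+0.3688i)  (+0.3867-0.4300i)·(+0.2897+0.0000i)  (-0.2831+0.3550i)·(+0.0392+0.3688i)  (+0.0988-0.1401i)·(-0.1361+0.0293i)
Y_2^1(R⁻¹ n̂) = +0.010012-0.273001i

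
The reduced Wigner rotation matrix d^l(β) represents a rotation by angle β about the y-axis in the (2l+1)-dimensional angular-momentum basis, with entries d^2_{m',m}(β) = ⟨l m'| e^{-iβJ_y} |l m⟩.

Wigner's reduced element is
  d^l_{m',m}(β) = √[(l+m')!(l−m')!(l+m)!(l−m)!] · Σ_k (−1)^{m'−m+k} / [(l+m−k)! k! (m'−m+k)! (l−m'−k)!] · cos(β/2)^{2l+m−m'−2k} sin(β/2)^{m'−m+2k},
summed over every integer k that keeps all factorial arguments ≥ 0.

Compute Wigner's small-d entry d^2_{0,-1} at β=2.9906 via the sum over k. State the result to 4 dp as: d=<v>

d^2_{0,-1}(β=2.9906) via Wigner's sum:
Half-angle: c=0.075425, s=0.997152. N=√(2·2·1·6)=4.898979
The bounds max(0,m−m')=0 and min(l+m,l−m')=1 give 2 terms
  k=0: (−1)^1·4.8990/(2)·0.0754^3·0.9972^1 = -0.001048
  k=1: (−1)^2·4.8990/(2)·0.0754^1·0.9972^3 = +0.183178
d^2_{0,-1}(2.9906) = -0.001048 +0.183178 = +0.182130

d=0.1821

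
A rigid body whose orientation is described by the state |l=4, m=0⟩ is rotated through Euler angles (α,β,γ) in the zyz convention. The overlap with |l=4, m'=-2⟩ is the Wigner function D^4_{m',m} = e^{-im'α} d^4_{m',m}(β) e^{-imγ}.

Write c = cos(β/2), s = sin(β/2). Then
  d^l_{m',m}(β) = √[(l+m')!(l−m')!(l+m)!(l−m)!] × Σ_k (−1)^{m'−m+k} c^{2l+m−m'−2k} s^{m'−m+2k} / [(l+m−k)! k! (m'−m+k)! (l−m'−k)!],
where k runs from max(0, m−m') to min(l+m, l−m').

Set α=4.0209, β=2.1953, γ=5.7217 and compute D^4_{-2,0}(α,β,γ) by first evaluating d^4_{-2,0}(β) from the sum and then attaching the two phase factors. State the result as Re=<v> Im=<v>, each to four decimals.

D^4_{-2,0}(4.0209,2.1953,5.7217) = e^{-i·-2·4.0209}·d^4_{-2,0}(2.1953)·e^{-i·0·5.7217}. Compute d first:
c=cos(2.1953/2)=0.455689, s=sin(2.1953/2)=0.890139; N=√[2·720·24·24]=910.735966
Admissible k: 2..4 (factorial args all ≥0)
  k=2: (−1)^0·910.7360/(96)·0.4557^6·0.8901^2 = +0.067305
  k=3: (−1)^1·910.7360/(36)·0.4557^4·0.8901^4 = -0.684851
  k=4: (−1)^2·910.7360/(96)·0.4557^2·0.8901^6 = +0.979954
d^4_{-2,0}(2.1953) = +0.067305 -0.684851 +0.979954 = +0.362408
Attach z-rotation phases: D = e^{-i(-2)(4.0209)}·(+0.362408)·e^{-i(0)(5.7217)} = -0.067667+0.356035i

Re=-0.0677 Im=0.3560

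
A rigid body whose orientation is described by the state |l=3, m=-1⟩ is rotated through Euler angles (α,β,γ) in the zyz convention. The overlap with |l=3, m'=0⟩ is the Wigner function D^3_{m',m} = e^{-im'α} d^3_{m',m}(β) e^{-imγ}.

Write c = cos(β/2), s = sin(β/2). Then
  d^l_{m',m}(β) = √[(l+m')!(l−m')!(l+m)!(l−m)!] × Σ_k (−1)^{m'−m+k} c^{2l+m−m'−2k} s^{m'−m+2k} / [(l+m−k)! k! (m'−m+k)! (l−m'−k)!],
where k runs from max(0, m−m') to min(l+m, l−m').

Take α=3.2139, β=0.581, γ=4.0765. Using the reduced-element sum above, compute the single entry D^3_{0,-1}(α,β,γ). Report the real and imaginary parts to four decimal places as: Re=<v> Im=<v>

D^3_{0,-1}(3.2139,0.581,4.0765) = e^{-i·0·3.2139}·d^3_{0,-1}(0.581)·e^{-i·-1·4.0765}. Compute d first:
c=cos(0.581/2)=0.958101, s=sin(0.581/2)=0.286431; N=√[6·6·2·24]=41.569219
k: max(0,(-1)−(0))=0 … min(3+(-1),3−(0))=2
  k=0: (−1)^1·41.5692/(12)·0.9581^5·0.2864^1 = -0.801064
  k=1: (−1)^2·41.5692/(4)·0.9581^3·0.2864^3 = +0.214786
  k=2: (−1)^3·41.5692/(12)·0.9581^1·0.2864^5 = -0.006399
d^3_{0,-1}(0.581) = -0.801064 +0.214786 -0.006399 = -0.592676
D = (+1.000000+0.000000i)·(-0.592676)·(-0.593893-0.804544i) = +0.351986+0.476834i

Re=0.3520 Im=0.4768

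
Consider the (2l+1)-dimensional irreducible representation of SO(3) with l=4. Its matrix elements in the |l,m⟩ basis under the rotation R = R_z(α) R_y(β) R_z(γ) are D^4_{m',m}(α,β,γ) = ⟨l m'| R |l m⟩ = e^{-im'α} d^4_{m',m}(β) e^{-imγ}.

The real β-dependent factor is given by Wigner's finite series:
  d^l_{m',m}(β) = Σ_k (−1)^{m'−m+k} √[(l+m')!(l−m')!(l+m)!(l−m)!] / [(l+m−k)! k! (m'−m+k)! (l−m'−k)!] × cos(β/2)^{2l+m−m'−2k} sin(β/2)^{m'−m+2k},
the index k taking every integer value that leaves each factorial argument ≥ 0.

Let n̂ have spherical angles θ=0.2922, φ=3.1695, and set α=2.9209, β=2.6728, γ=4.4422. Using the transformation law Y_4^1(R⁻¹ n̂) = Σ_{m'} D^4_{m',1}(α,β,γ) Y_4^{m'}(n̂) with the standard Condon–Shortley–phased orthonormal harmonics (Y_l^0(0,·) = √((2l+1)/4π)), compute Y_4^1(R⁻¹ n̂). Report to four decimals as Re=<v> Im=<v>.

Re=0.0279 Im=-0.1657

Need the full column D^4_{m',1} for m'=−4..4 at α=2.9209, β=2.6728, γ=4.4422.
cos(β/2)=0.232256, sin(β/2)=0.972655
d^4_{-4,1}: single k=5 term ⇒ +0.081618;  D = +0.046929+0.066777i
d^4_{-3,1}: k∈[4..5] ⇒ +0.034452 -0.362540 = -0.328087;  D = +0.125308+0.303215i
d^4_{-2,1}: k∈[3..5] ⇒ +0.008795 -0.231366 +0.811547 = +0.588976;  D = +0.100339+0.580366i
d^4_{-1,1}: k∈[2..5] ⇒ +0.001485 -0.078131 +0.685136 -0.801068 = -0.192578;  D = -0.009528+0.192342i
d^4_{0,1}: k∈[1..4] ⇒ +0.000159 -0.016687 +0.292658 -0.855446 = -0.579317;  D = +0.154627-0.558299i
d^4_{1,1}: k∈[0..3] ⇒ +0.000008 -0.002227 +0.078131 -0.456757 = -0.380845;  D = -0.179532+0.335874i
d^4_{2,1}: k∈[0..2] ⇒ -0.000150 +0.013192 -0.154244 = -0.141202;  D = +0.092209-0.106937i
d^4_{3,1}: k∈[0..1] ⇒ +0.001179 -0.034452 = -0.033274;  D = -0.026718+0.019832i
d^4_{4,1}: single k=0 term ⇒ -0.004654;  D = +0.004253-0.001888i
Y_4^{m'}(θ=0.2922,φ=3.1695) and Σ D·Y over m':
  (+0.0469+0.0668i)·(+0.0030-0.0003i)  (+0.1253+0.3032i)·(-0.0285+0.0024i)  (+0.1003+0.5804i)·(+0.1502-0.0084i)  (-0.0095+0.1923i)·(-0.4460+0.0125i)  (+0.1546-0.5583i)·(+0.5207+0.0000i)  (-0.1795+0.3359i)·(+0.4460+0.0125i)  (+0.0922-0.1069i)·(+0.1502+0.0084i)  (-0.0267+0.0198i)·(+0.0285+0.0024i)  (+0.0043-0.0019i)·(+0.0030+0.0003i)
Y_4^1(R⁻¹ n̂) = +0.027856-0.165655i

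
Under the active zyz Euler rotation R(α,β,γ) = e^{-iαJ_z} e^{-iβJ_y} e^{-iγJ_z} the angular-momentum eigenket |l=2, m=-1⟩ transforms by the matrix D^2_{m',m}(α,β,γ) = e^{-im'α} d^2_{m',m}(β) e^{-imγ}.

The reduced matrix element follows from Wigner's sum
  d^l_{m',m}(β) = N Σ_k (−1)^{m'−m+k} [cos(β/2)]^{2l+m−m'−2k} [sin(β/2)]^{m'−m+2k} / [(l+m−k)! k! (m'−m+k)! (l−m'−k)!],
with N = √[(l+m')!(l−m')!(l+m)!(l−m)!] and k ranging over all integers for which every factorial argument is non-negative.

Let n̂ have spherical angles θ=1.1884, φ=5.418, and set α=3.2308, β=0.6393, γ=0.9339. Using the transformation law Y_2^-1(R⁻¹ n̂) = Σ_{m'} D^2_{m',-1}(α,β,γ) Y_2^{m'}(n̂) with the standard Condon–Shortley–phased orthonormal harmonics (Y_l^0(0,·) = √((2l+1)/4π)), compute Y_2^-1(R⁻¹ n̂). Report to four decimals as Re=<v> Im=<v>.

Re=-0.0035 Im=0.0155

Need the full column D^2_{m',-1} for m'=−2..2 at α=3.2308, β=0.6393, γ=0.9339.
cos(β/2)=0.949345, sin(β/2)=0.314234
d^2_{-2,-1}: single k=1 term ⇒ +0.537720;  D = +0.237988+0.482188i
d^2_{-1,-1}: k∈[0..1] ⇒ +0.812264 -0.266979 = +0.545285;  D = -0.283938-0.465526i
d^2_{0,-1}: k∈[0..1] ⇒ -0.658570 +0.072154 = -0.586416;  D = -0.348744-0.471447i
d^2_{1,-1}: k∈[0..1] ⇒ +0.266979 -0.009750 = +0.257229;  D = -0.170790-0.192347i
d^2_{2,-1}: single k=0 term ⇒ -0.058914;  D = -0.042885-0.040394i
Y_2^{m'}(θ=1.1884,φ=5.418) and Σ D·Y over m':
  (+0.2380+0.4822i)·(-0.0528+0.3283i)  (-0.2839-0.4655i)·(+0.1734+0.2036i)  (-0.3487-0.4714i)·(-0.1836+0.0000i)  (-0.1708-0.1923i)·(-0.1734+0.2036i)  (-0.0429-0.0404i)·(-0.0528-0.3283i)
Y_2^-1(R⁻¹ n̂) = -0.003497+0.015483i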